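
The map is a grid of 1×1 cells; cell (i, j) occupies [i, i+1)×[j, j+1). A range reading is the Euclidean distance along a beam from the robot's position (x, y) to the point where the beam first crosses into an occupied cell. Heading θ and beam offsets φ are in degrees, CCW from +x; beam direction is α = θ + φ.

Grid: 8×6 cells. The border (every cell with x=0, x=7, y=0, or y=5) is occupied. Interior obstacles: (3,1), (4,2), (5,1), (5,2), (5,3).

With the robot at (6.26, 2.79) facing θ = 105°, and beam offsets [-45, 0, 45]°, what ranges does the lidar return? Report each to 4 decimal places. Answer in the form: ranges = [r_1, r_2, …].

ranges = [1.4800, 1.0046, 0.3002]

beam 1: φ=-45°, α=60°
  direction (0.5000, 0.8660); cell (6,2); t to first gridline: x 1.4800, y 0.2425 (then +2.0000 / +1.1547)
    (6,3) via y @ 0.2425
    (6,4) via y @ 1.3972
    (7,4) via x @ 1.4800  # hit
  → r_1 = 1.4800
beam 2: φ=0°, α=105°
  direction (-0.2588, 0.9659); cell (6,2); t to first gridline: x 1.0046, y 0.2174 (then +3.8637 / +1.0353)
    (6,3) via y @ 0.2174
    (5,3) via x @ 1.0046  # hit
  → r_2 = 1.0046
beam 3: φ=45°, α=150°
  direction (-0.8660, 0.5000); cell (6,2); t to first gridline: x 0.3002, y 0.4200 (then +1.1547 / +2.0000)
    (5,2) via x @ 0.3002  # hit
  → r_3 = 0.3002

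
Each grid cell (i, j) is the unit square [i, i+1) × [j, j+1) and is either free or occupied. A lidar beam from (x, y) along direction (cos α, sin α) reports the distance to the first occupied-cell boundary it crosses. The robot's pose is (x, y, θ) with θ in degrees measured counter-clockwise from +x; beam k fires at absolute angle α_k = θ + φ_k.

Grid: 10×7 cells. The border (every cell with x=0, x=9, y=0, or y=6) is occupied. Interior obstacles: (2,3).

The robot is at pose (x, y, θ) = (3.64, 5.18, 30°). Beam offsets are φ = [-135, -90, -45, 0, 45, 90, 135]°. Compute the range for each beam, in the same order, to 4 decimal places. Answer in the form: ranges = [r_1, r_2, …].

beam 1: φ=-135°, α=255°
  cosα=-0.2588 sinα=-0.9659 | (3,5) | tMaxX 2.4728 tMaxY 0.1863 | tΔX 3.8637 tΔY 1.0353
    t=0.1863 [y] (3,4)
    t=1.2216 [y] (3,3)
    t=2.2569 [y] (3,2)
    t=2.4728 [x] (2,2)
    t=3.2922 [y] (2,1)
    t=4.3275 [y] (2,0) — stop
  → r_1 = 4.3275
beam 2: φ=-90°, α=300°
  cosα=0.5000 sinα=-0.8660 | (3,5) | tMaxX 0.7200 tMaxY 0.2078 | tΔX 2.0000 tΔY 1.1547
    t=0.2078 [y] (3,4)
    t=0.7200 [x] (4,4)
    t=1.3625 [y] (4,3)
    t=2.5172 [y] (4,2)
    t=2.7200 [x] (5,2)
    t=3.6719 [y] (5,1)
    t=4.7200 [x] (6,1)
    t=4.8266 [y] (6,0) — stop
  → r_2 = 4.8266
beam 3: φ=-45°, α=345°
  cosα=0.9659 sinα=-0.2588 | (3,5) | tMaxX 0.3727 tMaxY 0.6955 | tΔX 1.0353 tΔY 3.8637
    t=0.3727 [x] (4,5)
    t=0.6955 [y] (4,4)
    t=1.4080 [x] (5,4)
    t=2.4433 [x] (6,4)
    t=3.4785 [x] (7,4)
    t=4.5138 [x] (8,4)
    t=4.5592 [y] (8,3)
    t=5.5491 [x] (9,3) — stop
  → r_3 = 5.5491
beam 4: φ=0°, α=30°
  cosα=0.8660 sinα=0.5000 | (3,5) | tMaxX 0.4157 tMaxY 1.6400 | tΔX 1.1547 tΔY 2.0000
    t=0.4157 [x] (4,5)
    t=1.5704 [x] (5,5)
    t=1.6400 [y] (5,6) — stop
  → r_4 = 1.6400
beam 5: φ=45°, α=75°
  cosα=0.2588 sinα=0.9659 | (3,5) | tMaxX 1.3909 tMaxY 0.8489 | tΔX 3.8637 tΔY 1.0353
    t=0.8489 [y] (3,6) — stop
  → r_5 = 0.8489
beam 6: φ=90°, α=120°
  cosα=-0.5000 sinα=0.8660 | (3,5) | tMaxX 1.2800 tMaxY 0.9469 | tΔX 2.0000 tΔY 1.1547
    t=0.9469 [y] (3,6) — stop
  → r_6 = 0.9469
beam 7: φ=135°, α=165°
  cosα=-0.9659 sinα=0.2588 | (3,5) | tMaxX 0.6626 tMaxY 3.1682 | tΔX 1.0353 tΔY 3.8637
    t=0.6626 [x] (2,5)
    t=1.6979 [x] (1,5)
    t=2.7331 [x] (0,5) — stop
  → r_7 = 2.7331

ranges = [4.3275, 4.8266, 5.5491, 1.6400, 0.8489, 0.9469, 2.7331]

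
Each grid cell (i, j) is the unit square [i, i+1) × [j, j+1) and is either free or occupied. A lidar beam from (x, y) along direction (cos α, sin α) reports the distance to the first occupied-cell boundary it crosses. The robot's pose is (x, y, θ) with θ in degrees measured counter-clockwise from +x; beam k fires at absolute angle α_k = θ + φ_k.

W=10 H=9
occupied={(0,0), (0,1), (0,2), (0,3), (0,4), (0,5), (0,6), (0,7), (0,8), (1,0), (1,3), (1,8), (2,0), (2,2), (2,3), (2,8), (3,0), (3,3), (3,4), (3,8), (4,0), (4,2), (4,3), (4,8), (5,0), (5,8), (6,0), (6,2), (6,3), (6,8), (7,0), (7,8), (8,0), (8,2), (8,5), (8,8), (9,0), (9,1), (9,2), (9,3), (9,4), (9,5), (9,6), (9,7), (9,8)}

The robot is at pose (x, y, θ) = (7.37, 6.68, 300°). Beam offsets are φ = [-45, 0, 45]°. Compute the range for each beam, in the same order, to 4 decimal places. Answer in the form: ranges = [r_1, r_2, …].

beam 1: φ=-45°, α=255°
  cosα=-0.2588 sinα=-0.9659 | (7,6) | tMaxX 1.4296 tMaxY 0.7040 | tΔX 3.8637 tΔY 1.0353
    t=0.7040 [y] (7,5)
    t=1.4296 [x] (6,5)
    t=1.7393 [y] (6,4)
    t=2.7745 [y] (6,3) — stop
  → r_1 = 2.7745
beam 2: φ=0°, α=300°
  cosα=0.5000 sinα=-0.8660 | (7,6) | tMaxX 1.2600 tMaxY 0.7852 | tΔX 2.0000 tΔY 1.1547
    t=0.7852 [y] (7,5)
    t=1.2600 [x] (8,5) — stop
  → r_2 = 1.2600
beam 3: φ=45°, α=345°
  cosα=0.9659 sinα=-0.2588 | (7,6) | tMaxX 0.6522 tMaxY 2.6273 | tΔX 1.0353 tΔY 3.8637
    t=0.6522 [x] (8,6)
    t=1.6875 [x] (9,6) — stop
  → r_3 = 1.6875

ranges = [2.7745, 1.2600, 1.6875]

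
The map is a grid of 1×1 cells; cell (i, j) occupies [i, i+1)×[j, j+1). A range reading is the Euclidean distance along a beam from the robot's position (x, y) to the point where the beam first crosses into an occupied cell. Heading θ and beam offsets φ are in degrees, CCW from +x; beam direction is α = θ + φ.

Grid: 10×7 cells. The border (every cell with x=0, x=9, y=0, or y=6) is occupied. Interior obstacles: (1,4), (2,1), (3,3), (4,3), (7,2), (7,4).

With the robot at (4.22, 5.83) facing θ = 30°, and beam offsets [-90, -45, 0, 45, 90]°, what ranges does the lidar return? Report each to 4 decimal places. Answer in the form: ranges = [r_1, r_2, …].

beam 1: φ=-90°, α=300°
  dir = (cos 300°, sin 300°) = (0.5000, -0.8660); from cell (4,5)
  next x-line at t=1.5600, next y-line at t=0.9584; Δt_x=2.0000, Δt_y=1.1547
    y: enter (4,4) at t=0.9584
    x: enter (5,4) at t=1.5600
    y: enter (5,3) at t=2.1131
    y: enter (5,2) at t=3.2678
    x: enter (6,2) at t=3.5600
    y: enter (6,1) at t=4.4225
    x: enter (7,1) at t=5.5600
    y: enter (7,0) at t=5.5772 ← occupied
  → r_1 = 5.5772
beam 2: φ=-45°, α=345°
  dir = (cos 345°, sin 345°) = (0.9659, -0.2588); from cell (4,5)
  next x-line at t=0.8075, next y-line at t=3.2069; Δt_x=1.0353, Δt_y=3.8637
    x: enter (5,5) at t=0.8075
    x: enter (6,5) at t=1.8428
    x: enter (7,5) at t=2.8781
    y: enter (7,4) at t=3.2069 ← occupied
  → r_2 = 3.2069
beam 3: φ=0°, α=30°
  dir = (cos 30°, sin 30°) = (0.8660, 0.5000); from cell (4,5)
  next x-line at t=0.9007, next y-line at t=0.3400; Δt_x=1.1547, Δt_y=2.0000
    y: enter (4,6) at t=0.3400 ← occupied
  → r_3 = 0.3400
beam 4: φ=45°, α=75°
  dir = (cos 75°, sin 75°) = (0.2588, 0.9659); from cell (4,5)
  next x-line at t=3.0137, next y-line at t=0.1760; Δt_x=3.8637, Δt_y=1.0353
    y: enter (4,6) at t=0.1760 ← occupied
  → r_4 = 0.1760
beam 5: φ=90°, α=120°
  dir = (cos 120°, sin 120°) = (-0.5000, 0.8660); from cell (4,5)
  next x-line at t=0.4400, next y-line at t=0.1963; Δt_x=2.0000, Δt_y=1.1547
    y: enter (4,6) at t=0.1963 ← occupied
  → r_5 = 0.1963

ranges = [5.5772, 3.2069, 0.3400, 0.1760, 0.1963]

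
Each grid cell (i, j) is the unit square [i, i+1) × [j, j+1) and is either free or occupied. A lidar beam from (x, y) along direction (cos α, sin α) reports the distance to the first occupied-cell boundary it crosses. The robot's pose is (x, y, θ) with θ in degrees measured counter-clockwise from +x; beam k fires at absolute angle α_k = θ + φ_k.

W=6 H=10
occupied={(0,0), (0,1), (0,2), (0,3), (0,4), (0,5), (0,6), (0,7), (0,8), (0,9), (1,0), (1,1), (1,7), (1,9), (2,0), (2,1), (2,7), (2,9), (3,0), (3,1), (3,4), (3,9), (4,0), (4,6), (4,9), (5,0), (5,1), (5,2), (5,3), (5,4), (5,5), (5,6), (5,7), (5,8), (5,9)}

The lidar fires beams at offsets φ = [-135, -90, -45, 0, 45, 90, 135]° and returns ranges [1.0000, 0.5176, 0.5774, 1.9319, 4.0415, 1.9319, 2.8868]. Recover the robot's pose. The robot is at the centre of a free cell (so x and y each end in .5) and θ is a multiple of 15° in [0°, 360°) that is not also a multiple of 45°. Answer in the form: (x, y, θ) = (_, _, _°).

The pose lattice has 25·16 = 400 candidates. Test each by forward raycasting.
  (1.5, 3.5, 15°): beam 2 = 1.5529 ≠ 0.5176 ✗
  (3.5, 8.5, 75°): beam 1 = 1.7321 ≠ 1.0000 ✗
  (4.5, 1.5, 120°): beam 1 = 0.5176 ≠ 1.0000 ✗
  …
  (1.5, 5.5, 255°): r_1=1.0000, r_2=0.5176, r_3=0.5774, r_4=1.9319, r_5=4.0415, r_6=1.9319, r_7=2.8868 — all match ✓
Unique over the lattice → pose = (1.5, 5.5, 255°).

(x, y, θ) = (1.5, 5.5, 255°)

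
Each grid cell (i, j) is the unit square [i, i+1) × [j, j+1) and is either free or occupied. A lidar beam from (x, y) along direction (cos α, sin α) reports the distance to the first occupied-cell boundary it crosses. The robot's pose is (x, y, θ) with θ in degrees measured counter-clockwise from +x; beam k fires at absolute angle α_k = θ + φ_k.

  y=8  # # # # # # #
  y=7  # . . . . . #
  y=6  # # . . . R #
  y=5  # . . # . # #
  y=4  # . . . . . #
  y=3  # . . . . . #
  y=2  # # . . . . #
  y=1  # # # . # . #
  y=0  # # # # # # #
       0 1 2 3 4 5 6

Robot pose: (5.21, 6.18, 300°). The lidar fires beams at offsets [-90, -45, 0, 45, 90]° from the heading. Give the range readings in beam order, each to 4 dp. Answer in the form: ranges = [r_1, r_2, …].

ranges = [1.3972, 0.1863, 0.2078, 0.6955, 0.9122]

beam 1: φ=-90°, α=210°
  direction (-0.8660, -0.5000); cell (5,6); t to first gridline: x 0.2425, y 0.3600 (then +1.1547 / +2.0000)
    (4,6) via x @ 0.2425
    (4,5) via y @ 0.3600
    (3,5) via x @ 1.3972  # hit
  → r_1 = 1.3972
beam 2: φ=-45°, α=255°
  direction (-0.2588, -0.9659); cell (5,6); t to first gridline: x 0.8114, y 0.1863 (then +3.8637 / +1.0353)
    (5,5) via y @ 0.1863  # hit
  → r_2 = 0.1863
beam 3: φ=0°, α=300°
  direction (0.5000, -0.8660); cell (5,6); t to first gridline: x 1.5800, y 0.2078 (then +2.0000 / +1.1547)
    (5,5) via y @ 0.2078  # hit
  → r_3 = 0.2078
beam 4: φ=45°, α=345°
  direction (0.9659, -0.2588); cell (5,6); t to first gridline: x 0.8179, y 0.6955 (then +1.0353 / +3.8637)
    (5,5) via y @ 0.6955  # hit
  → r_4 = 0.6955
beam 5: φ=90°, α=30°
  direction (0.8660, 0.5000); cell (5,6); t to first gridline: x 0.9122, y 1.6400 (then +1.1547 / +2.0000)
    (6,6) via x @ 0.9122  # hit
  → r_5 = 0.9122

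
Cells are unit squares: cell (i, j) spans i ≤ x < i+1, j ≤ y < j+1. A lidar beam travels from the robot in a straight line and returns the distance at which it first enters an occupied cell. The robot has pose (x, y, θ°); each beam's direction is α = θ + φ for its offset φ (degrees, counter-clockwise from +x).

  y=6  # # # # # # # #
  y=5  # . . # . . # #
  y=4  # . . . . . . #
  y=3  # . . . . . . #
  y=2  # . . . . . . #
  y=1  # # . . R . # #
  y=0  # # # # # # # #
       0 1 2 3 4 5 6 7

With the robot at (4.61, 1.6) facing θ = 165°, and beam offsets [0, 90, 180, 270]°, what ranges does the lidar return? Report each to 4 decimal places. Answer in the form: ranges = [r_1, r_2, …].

beam 1: φ=0°, α=165°
  direction (-0.9659, 0.2588); cell (4,1); t to first gridline: x 0.6315, y 1.5455 (then +1.0353 / +3.8637)
    (3,1) via x @ 0.6315
    (3,2) via y @ 1.5455
    (2,2) via x @ 1.6668
    (1,2) via x @ 2.7021
    (0,2) via x @ 3.7373  # hit
  → r_1 = 3.7373
beam 2: φ=90°, α=255°
  direction (-0.2588, -0.9659); cell (4,1); t to first gridline: x 2.3569, y 0.6212 (then +3.8637 / +1.0353)
    (4,0) via y @ 0.6212  # hit
  → r_2 = 0.6212
beam 3: φ=180°, α=345°
  direction (0.9659, -0.2588); cell (4,1); t to first gridline: x 0.4038, y 2.3182 (then +1.0353 / +3.8637)
    (5,1) via x @ 0.4038
    (6,1) via x @ 1.4390  # hit
  → r_3 = 1.4390
beam 4: φ=270°, α=75°
  direction (0.2588, 0.9659); cell (4,1); t to first gridline: x 1.5068, y 0.4141 (then +3.8637 / +1.0353)
    (4,2) via y @ 0.4141
    (4,3) via y @ 1.4494
    (5,3) via x @ 1.5068
    (5,4) via y @ 2.4847
    (5,5) via y @ 3.5199
    (5,6) via y @ 4.5552  # hit
  → r_4 = 4.5552

ranges = [3.7373, 0.6212, 1.4390, 4.5552]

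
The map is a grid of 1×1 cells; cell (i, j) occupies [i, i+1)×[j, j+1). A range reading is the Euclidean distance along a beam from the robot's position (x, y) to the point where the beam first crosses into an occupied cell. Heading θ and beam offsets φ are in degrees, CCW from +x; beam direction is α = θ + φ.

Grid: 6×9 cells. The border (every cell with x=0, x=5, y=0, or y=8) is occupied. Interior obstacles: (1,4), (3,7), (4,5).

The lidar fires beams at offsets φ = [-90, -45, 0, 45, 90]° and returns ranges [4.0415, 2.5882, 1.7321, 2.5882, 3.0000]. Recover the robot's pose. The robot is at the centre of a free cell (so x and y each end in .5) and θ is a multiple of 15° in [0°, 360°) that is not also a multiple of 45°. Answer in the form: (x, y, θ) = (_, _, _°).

Candidates: 25 free-cell centres × 16 headings = 400 poses. Raycast each; keep the one whose scan matches to 4 dp.
  (1.5, 3.5, 15°): beam 1 = 2.5882 ≠ 4.0415 ✗
  (2.5, 7.5, 285°): beam 1 = 1.5529 ≠ 4.0415 ✗
  (3.5, 5.5, 285°): beam 1 = 1.9319 ≠ 4.0415 ✗
  …
  (2.5, 4.5, 30°): r_1=4.0415, r_2=2.5882, r_3=1.7321, r_4=2.5882, r_5=3.0000 — all match ✓
Only this pose fits every beam.

(x, y, θ) = (2.5, 4.5, 30°)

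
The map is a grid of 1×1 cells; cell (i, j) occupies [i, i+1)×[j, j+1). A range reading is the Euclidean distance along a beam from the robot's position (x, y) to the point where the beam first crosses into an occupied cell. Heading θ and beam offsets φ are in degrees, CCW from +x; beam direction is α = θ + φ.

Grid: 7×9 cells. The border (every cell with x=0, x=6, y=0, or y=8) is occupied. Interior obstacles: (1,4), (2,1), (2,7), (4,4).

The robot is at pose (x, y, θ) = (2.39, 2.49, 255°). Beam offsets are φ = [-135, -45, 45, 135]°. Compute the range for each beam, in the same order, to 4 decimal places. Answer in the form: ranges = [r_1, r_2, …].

beam 1: φ=-135°, α=120°
  d=(-0.5000,0.8660)  start (2,2)  tX=0.7800 tY=0.5889  stride 1/|dx|=2.0000 1/|dy|=1.1547
    cross y-line → (2,3), t=0.5889
    cross x-line → (1,3), t=0.7800
    cross y-line → (1,4), t=1.7436 (wall)
  → r_1 = 1.7436
beam 2: φ=-45°, α=210°
  d=(-0.8660,-0.5000)  start (2,2)  tX=0.4503 tY=0.9800  stride 1/|dx|=1.1547 1/|dy|=2.0000
    cross x-line → (1,2), t=0.4503
    cross y-line → (1,1), t=0.9800
    cross x-line → (0,1), t=1.6050 (wall)
  → r_2 = 1.6050
beam 3: φ=45°, α=300°
  d=(0.5000,-0.8660)  start (2,2)  tX=1.2200 tY=0.5658  stride 1/|dx|=2.0000 1/|dy|=1.1547
    cross y-line → (2,1), t=0.5658 (wall)
  → r_3 = 0.5658
beam 4: φ=135°, α=30°
  d=(0.8660,0.5000)  start (2,2)  tX=0.7044 tY=1.0200  stride 1/|dx|=1.1547 1/|dy|=2.0000
    cross x-line → (3,2), t=0.7044
    cross y-line → (3,3), t=1.0200
    cross x-line → (4,3), t=1.8591
    cross x-line → (5,3), t=3.0138
    cross y-line → (5,4), t=3.0200
    cross x-line → (6,4), t=4.1685 (wall)
  → r_4 = 4.1685

ranges = [1.7436, 1.6050, 0.5658, 4.1685]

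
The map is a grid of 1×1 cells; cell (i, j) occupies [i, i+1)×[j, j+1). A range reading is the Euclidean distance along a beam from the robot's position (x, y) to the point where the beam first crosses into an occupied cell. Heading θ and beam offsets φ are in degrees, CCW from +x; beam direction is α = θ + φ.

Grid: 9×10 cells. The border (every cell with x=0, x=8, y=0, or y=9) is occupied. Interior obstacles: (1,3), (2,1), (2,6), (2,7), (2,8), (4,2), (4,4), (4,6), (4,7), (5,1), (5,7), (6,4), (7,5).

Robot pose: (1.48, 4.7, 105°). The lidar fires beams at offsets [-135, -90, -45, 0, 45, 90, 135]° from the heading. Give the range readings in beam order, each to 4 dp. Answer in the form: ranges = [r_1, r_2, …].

ranges = [3.4000, 6.7500, 1.5011, 1.8546, 0.5543, 0.4969, 0.8083]

beam 1: φ=-135°, α=330°
  dir = (cos 330°, sin 330°) = (0.8660, -0.5000); from cell (1,4)
  next x-line at t=0.6004, next y-line at t=1.4000; Δt_x=1.1547, Δt_y=2.0000
    x: enter (2,4) at t=0.6004
    y: enter (2,3) at t=1.4000
    x: enter (3,3) at t=1.7551
    x: enter (4,3) at t=2.9098
    y: enter (4,2) at t=3.4000 ← occupied
  → r_1 = 3.4000
beam 2: φ=-90°, α=15°
  dir = (cos 15°, sin 15°) = (0.9659, 0.2588); from cell (1,4)
  next x-line at t=0.5383, next y-line at t=1.1591; Δt_x=1.0353, Δt_y=3.8637
    x: enter (2,4) at t=0.5383
    y: enter (2,5) at t=1.1591
    x: enter (3,5) at t=1.5736
    x: enter (4,5) at t=2.6089
    x: enter (5,5) at t=3.6442
    x: enter (6,5) at t=4.6794
    y: enter (6,6) at t=5.0228
    x: enter (7,6) at t=5.7147
    x: enter (8,6) at t=6.7500 ← occupied
  → r_2 = 6.7500
beam 3: φ=-45°, α=60°
  dir = (cos 60°, sin 60°) = (0.5000, 0.8660); from cell (1,4)
  next x-line at t=1.0400, next y-line at t=0.3464; Δt_x=2.0000, Δt_y=1.1547
    y: enter (1,5) at t=0.3464
    x: enter (2,5) at t=1.0400
    y: enter (2,6) at t=1.5011 ← occupied
  → r_3 = 1.5011
beam 4: φ=0°, α=105°
  dir = (cos 105°, sin 105°) = (-0.2588, 0.9659); from cell (1,4)
  next x-line at t=1.8546, next y-line at t=0.3106; Δt_x=3.8637, Δt_y=1.0353
    y: enter (1,5) at t=0.3106
    y: enter (1,6) at t=1.3459
    x: enter (0,6) at t=1.8546 ← occupied
  → r_4 = 1.8546
beam 5: φ=45°, α=150°
  dir = (cos 150°, sin 150°) = (-0.8660, 0.5000); from cell (1,4)
  next x-line at t=0.5543, next y-line at t=0.6000; Δt_x=1.1547, Δt_y=2.0000
    x: enter (0,4) at t=0.5543 ← occupied
  → r_5 = 0.5543
beam 6: φ=90°, α=195°
  dir = (cos 195°, sin 195°) = (-0.9659, -0.2588); from cell (1,4)
  next x-line at t=0.4969, next y-line at t=2.7046; Δt_x=1.0353, Δt_y=3.8637
    x: enter (0,4) at t=0.4969 ← occupied
  → r_6 = 0.4969
beam 7: φ=135°, α=240°
  dir = (cos 240°, sin 240°) = (-0.5000, -0.8660); from cell (1,4)
  next x-line at t=0.9600, next y-line at t=0.8083; Δt_x=2.0000, Δt_y=1.1547
    y: enter (1,3) at t=0.8083 ← occupied
  → r_7 = 0.8083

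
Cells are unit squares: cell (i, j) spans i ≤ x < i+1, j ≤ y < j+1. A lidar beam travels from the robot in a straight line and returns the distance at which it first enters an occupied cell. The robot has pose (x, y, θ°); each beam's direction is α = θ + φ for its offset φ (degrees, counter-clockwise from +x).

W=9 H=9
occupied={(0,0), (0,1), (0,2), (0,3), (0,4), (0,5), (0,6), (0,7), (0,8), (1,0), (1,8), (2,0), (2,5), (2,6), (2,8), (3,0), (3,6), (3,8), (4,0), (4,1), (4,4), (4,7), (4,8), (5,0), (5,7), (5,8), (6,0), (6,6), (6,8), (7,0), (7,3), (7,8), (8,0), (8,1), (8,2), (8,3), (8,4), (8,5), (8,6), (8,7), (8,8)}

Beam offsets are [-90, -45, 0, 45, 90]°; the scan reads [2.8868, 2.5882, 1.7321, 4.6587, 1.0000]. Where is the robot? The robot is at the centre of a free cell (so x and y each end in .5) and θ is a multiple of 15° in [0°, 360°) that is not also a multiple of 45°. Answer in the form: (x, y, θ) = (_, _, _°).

Enumerate (i+0.5, j+0.5, θ) over the 40 free cells and 16 admissible headings. For each, cast all 5 beams and compare to the given ranges.
  (2.5, 3.5, 195°): beam 1 = 1.5529 ≠ 2.8868 ✗
  (3.5, 1.5, 240°): beam 2 = 1.9319 ≠ 2.5882 ✗
  (5.5, 2.5, 120°): beam 1 = 1.7321 ≠ 2.8868 ✗
  (5.5, 4.5, 15°): beam 1 = 3.6235 ≠ 2.8868 ✗
  …
  (3.5, 3.5, 300°): r_1=2.8868, r_2=2.5882, r_3=1.7321, r_4=4.6587, r_5=1.0000 — all match ✓
No second candidate reproduces the full scan.

(x, y, θ) = (3.5, 3.5, 300°)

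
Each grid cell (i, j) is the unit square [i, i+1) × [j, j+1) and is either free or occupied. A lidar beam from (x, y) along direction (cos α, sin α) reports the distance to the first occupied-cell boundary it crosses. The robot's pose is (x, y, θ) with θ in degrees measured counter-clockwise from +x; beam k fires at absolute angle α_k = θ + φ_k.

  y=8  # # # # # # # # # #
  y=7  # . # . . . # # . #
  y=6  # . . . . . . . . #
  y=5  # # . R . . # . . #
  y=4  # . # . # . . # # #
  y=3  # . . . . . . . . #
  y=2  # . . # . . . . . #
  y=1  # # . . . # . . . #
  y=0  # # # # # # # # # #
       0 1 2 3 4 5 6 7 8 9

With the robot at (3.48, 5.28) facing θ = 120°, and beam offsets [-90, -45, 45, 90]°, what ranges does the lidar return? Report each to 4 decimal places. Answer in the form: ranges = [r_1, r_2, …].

ranges = [3.4400, 2.8160, 1.5322, 0.5600]

beam 1: φ=-90°, α=30°
  cosα=0.8660 sinα=0.5000 | (3,5) | tMaxX 0.6004 tMaxY 1.4400 | tΔX 1.1547 tΔY 2.0000
    t=0.6004 [x] (4,5)
    t=1.4400 [y] (4,6)
    t=1.7551 [x] (5,6)
    t=2.9098 [x] (6,6)
    t=3.4400 [y] (6,7) — stop
  → r_1 = 3.4400
beam 2: φ=-45°, α=75°
  cosα=0.2588 sinα=0.9659 | (3,5) | tMaxX 2.0091 tMaxY 0.7454 | tΔX 3.8637 tΔY 1.0353
    t=0.7454 [y] (3,6)
    t=1.7807 [y] (3,7)
    t=2.0091 [x] (4,7)
    t=2.8160 [y] (4,8) — stop
  → r_2 = 2.8160
beam 3: φ=45°, α=165°
  cosα=-0.9659 sinα=0.2588 | (3,5) | tMaxX 0.4969 tMaxY 2.7819 | tΔX 1.0353 tΔY 3.8637
    t=0.4969 [x] (2,5)
    t=1.5322 [x] (1,5) — stop
  → r_3 = 1.5322
beam 4: φ=90°, α=210°
  cosα=-0.8660 sinα=-0.5000 | (3,5) | tMaxX 0.5543 tMaxY 0.5600 | tΔX 1.1547 tΔY 2.0000
    t=0.5543 [x] (2,5)
    t=0.5600 [y] (2,4) — stop
  → r_4 = 0.5600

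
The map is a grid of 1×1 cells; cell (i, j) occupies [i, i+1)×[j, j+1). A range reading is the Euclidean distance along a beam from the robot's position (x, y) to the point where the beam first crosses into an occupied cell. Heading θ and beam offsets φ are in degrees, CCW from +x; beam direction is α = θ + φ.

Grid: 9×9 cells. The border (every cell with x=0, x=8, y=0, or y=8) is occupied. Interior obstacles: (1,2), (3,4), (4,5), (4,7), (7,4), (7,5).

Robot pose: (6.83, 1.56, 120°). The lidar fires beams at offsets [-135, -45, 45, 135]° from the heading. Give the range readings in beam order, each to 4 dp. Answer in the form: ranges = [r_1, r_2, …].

ranges = [1.2113, 2.5261, 5.0004, 0.5798]

beam 1: φ=-135°, α=345°
  direction (0.9659, -0.2588); cell (6,1); t to first gridline: x 0.1760, y 2.1637 (then +1.0353 / +3.8637)
    (7,1) via x @ 0.1760
    (8,1) via x @ 1.2113  # hit
  → r_1 = 1.2113
beam 2: φ=-45°, α=75°
  direction (0.2588, 0.9659); cell (6,1); t to first gridline: x 0.6568, y 0.4555 (then +3.8637 / +1.0353)
    (6,2) via y @ 0.4555
    (7,2) via x @ 0.6568
    (7,3) via y @ 1.4908
    (7,4) via y @ 2.5261  # hit
  → r_2 = 2.5261
beam 3: φ=45°, α=165°
  direction (-0.9659, 0.2588); cell (6,1); t to first gridline: x 0.8593, y 1.7000 (then +1.0353 / +3.8637)
    (5,1) via x @ 0.8593
    (5,2) via y @ 1.7000
    (4,2) via x @ 1.8946
    (3,2) via x @ 2.9298
    (2,2) via x @ 3.9651
    (1,2) via x @ 5.0004  # hit
  → r_3 = 5.0004
beam 4: φ=135°, α=255°
  direction (-0.2588, -0.9659); cell (6,1); t to first gridline: x 3.2069, y 0.5798 (then +3.8637 / +1.0353)
    (6,0) via y @ 0.5798  # hit
  → r_4 = 0.5798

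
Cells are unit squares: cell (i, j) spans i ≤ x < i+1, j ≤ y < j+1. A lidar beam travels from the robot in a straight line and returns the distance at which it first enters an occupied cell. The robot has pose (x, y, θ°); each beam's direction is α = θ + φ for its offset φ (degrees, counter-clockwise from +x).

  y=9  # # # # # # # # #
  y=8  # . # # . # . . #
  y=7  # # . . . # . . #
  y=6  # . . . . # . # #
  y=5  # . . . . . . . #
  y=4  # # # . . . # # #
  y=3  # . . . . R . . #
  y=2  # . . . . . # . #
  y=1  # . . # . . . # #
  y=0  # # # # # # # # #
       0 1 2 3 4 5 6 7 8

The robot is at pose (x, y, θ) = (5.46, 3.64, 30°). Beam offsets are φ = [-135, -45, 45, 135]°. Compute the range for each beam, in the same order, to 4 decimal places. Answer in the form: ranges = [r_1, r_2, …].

ranges = [2.7331, 2.6296, 5.5491, 2.5468]

beam 1: φ=-135°, α=255°
  direction (-0.2588, -0.9659); cell (5,3); t to first gridline: x 1.7773, y 0.6626 (then +3.8637 / +1.0353)
    (5,2) via y @ 0.6626
    (5,1) via y @ 1.6979
    (4,1) via x @ 1.7773
    (4,0) via y @ 2.7331  # hit
  → r_1 = 2.7331
beam 2: φ=-45°, α=345°
  direction (0.9659, -0.2588); cell (5,3); t to first gridline: x 0.5590, y 2.4728 (then +1.0353 / +3.8637)
    (6,3) via x @ 0.5590
    (7,3) via x @ 1.5943
    (7,2) via y @ 2.4728
    (8,2) via x @ 2.6296  # hit
  → r_2 = 2.6296
beam 3: φ=45°, α=75°
  direction (0.2588, 0.9659); cell (5,3); t to first gridline: x 2.0864, y 0.3727 (then +3.8637 / +1.0353)
    (5,4) via y @ 0.3727
    (5,5) via y @ 1.4080
    (6,5) via x @ 2.0864
    (6,6) via y @ 2.4433
    (6,7) via y @ 3.4785
    (6,8) via y @ 4.5138
    (6,9) via y @ 5.5491  # hit
  → r_3 = 5.5491
beam 4: φ=135°, α=165°
  direction (-0.9659, 0.2588); cell (5,3); t to first gridline: x 0.4762, y 1.3909 (then +1.0353 / +3.8637)
    (4,3) via x @ 0.4762
    (4,4) via y @ 1.3909
    (3,4) via x @ 1.5115
    (2,4) via x @ 2.5468  # hit
  → r_4 = 2.5468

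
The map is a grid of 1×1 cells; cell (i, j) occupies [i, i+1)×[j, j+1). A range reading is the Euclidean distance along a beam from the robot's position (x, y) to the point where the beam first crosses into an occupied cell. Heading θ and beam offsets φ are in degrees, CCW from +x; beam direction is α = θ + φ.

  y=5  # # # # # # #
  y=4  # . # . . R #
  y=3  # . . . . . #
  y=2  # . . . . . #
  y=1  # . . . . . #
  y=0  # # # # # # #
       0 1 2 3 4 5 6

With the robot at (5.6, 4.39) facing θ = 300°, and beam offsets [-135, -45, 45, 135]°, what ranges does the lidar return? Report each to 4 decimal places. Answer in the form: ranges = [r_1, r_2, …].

ranges = [2.3569, 3.5096, 0.4141, 0.6315]

beam 1: φ=-135°, α=165°
  direction (-0.9659, 0.2588); cell (5,4); t to first gridline: x 0.6212, y 2.3569 (then +1.0353 / +3.8637)
    (4,4) via x @ 0.6212
    (3,4) via x @ 1.6564
    (3,5) via y @ 2.3569  # hit
  → r_1 = 2.3569
beam 2: φ=-45°, α=255°
  direction (-0.2588, -0.9659); cell (5,4); t to first gridline: x 2.3182, y 0.4038 (then +3.8637 / +1.0353)
    (5,3) via y @ 0.4038
    (5,2) via y @ 1.4390
    (4,2) via x @ 2.3182
    (4,1) via y @ 2.4743
    (4,0) via y @ 3.5096  # hit
  → r_2 = 3.5096
beam 3: φ=45°, α=345°
  direction (0.9659, -0.2588); cell (5,4); t to first gridline: x 0.4141, y 1.5068 (then +1.0353 / +3.8637)
    (6,4) via x @ 0.4141  # hit
  → r_3 = 0.4141
beam 4: φ=135°, α=75°
  direction (0.2588, 0.9659); cell (5,4); t to first gridline: x 1.5455, y 0.6315 (then +3.8637 / +1.0353)
    (5,5) via y @ 0.6315  # hit
  → r_4 = 0.6315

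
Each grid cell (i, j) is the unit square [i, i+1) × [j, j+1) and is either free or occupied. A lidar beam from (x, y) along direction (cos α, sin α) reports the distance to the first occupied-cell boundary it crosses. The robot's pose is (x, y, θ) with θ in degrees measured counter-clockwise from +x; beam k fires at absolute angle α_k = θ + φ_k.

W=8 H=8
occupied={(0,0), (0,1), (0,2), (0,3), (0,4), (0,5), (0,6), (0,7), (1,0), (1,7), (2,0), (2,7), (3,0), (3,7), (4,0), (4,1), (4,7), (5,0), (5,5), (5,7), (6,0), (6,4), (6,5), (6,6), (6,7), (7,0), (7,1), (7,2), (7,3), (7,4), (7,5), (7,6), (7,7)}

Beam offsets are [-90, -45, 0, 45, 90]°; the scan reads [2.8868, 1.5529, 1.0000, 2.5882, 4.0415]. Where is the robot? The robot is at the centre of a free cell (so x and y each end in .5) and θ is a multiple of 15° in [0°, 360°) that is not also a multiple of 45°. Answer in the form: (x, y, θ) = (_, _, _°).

(x, y, θ) = (4.5, 4.5, 60°)

Enumerate (i+0.5, j+0.5, θ) over the 31 free cells and 16 admissible headings. For each, cast all 5 beams and compare to the given ranges.
  (4.5, 3.5, 150°): beam 1 = 1.7321 ≠ 2.8868 ✗
  (1.5, 1.5, 285°): beam 1 = 0.5176 ≠ 2.8868 ✗
  (2.5, 2.5, 255°): beam 1 = 1.5529 ≠ 2.8868 ✗
  (6.5, 1.5, 285°): beam 1 = 1.5529 ≠ 2.8868 ✗
  (5.5, 4.5, 300°): beam 1 = 5.1962 ≠ 2.8868 ✗
  …
  (4.5, 4.5, 60°): r_1=2.8868, r_2=1.5529, r_3=1.0000, r_4=2.5882, r_5=4.0415 — all match ✓
Only this pose fits every beam.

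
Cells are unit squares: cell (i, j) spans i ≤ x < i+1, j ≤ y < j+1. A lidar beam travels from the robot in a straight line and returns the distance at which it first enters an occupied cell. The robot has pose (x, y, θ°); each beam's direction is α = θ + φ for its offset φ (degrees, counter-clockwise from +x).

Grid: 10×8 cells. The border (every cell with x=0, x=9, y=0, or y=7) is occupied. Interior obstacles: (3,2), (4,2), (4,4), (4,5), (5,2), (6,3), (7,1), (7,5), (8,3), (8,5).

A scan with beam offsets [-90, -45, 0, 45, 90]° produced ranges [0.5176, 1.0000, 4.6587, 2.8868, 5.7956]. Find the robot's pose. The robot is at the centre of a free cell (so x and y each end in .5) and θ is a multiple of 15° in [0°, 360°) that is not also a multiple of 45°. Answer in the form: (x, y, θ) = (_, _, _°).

(x, y, θ) = (1.5, 5.5, 285°)

Enumerate (i+0.5, j+0.5, θ) over the 38 free cells and 16 admissible headings. For each, cast all 5 beams and compare to the given ranges.
  (5.5, 4.5, 150°): beam 1 = 2.8868 ≠ 0.5176 ✗
  (4.5, 6.5, 30°): beam 1 = 0.5774 ≠ 0.5176 ✗
  (5.5, 5.5, 75°): beam 1 = 1.5529 ≠ 0.5176 ✗
  …
  (1.5, 5.5, 285°): r_1=0.5176, r_2=1.0000, r_3=4.6587, r_4=2.8868, r_5=5.7956 — all match ✓
No second candidate reproduces the full scan.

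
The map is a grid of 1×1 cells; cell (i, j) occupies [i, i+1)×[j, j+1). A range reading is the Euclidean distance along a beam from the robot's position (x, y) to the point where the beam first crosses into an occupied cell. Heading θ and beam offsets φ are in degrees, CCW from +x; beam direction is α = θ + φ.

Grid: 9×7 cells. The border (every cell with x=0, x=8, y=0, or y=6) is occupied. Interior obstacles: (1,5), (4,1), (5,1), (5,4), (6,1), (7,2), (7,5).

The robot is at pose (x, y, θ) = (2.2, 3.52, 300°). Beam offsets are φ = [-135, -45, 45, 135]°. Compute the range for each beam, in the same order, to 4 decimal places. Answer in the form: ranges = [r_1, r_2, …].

ranges = [1.2423, 2.6089, 4.9693, 2.5675]

beam 1: φ=-135°, α=165°
  direction (-0.9659, 0.2588); cell (2,3); t to first gridline: x 0.2071, y 1.8546 (then +1.0353 / +3.8637)
    (1,3) via x @ 0.2071
    (0,3) via x @ 1.2423  # hit
  → r_1 = 1.2423
beam 2: φ=-45°, α=255°
  direction (-0.2588, -0.9659); cell (2,3); t to first gridline: x 0.7727, y 0.5383 (then +3.8637 / +1.0353)
    (2,2) via y @ 0.5383
    (1,2) via x @ 0.7727
    (1,1) via y @ 1.5736
    (1,0) via y @ 2.6089  # hit
  → r_2 = 2.6089
beam 3: φ=45°, α=345°
  direction (0.9659, -0.2588); cell (2,3); t to first gridline: x 0.8282, y 2.0091 (then +1.0353 / +3.8637)
    (3,3) via x @ 0.8282
    (4,3) via x @ 1.8635
    (4,2) via y @ 2.0091
    (5,2) via x @ 2.8988
    (6,2) via x @ 3.9340
    (7,2) via x @ 4.9693  # hit
  → r_3 = 4.9693
beam 4: φ=135°, α=75°
  direction (0.2588, 0.9659); cell (2,3); t to first gridline: x 3.0910, y 0.4969 (then +3.8637 / +1.0353)
    (2,4) via y @ 0.4969
    (2,5) via y @ 1.5322
    (2,6) via y @ 2.5675  # hit
  → r_4 = 2.5675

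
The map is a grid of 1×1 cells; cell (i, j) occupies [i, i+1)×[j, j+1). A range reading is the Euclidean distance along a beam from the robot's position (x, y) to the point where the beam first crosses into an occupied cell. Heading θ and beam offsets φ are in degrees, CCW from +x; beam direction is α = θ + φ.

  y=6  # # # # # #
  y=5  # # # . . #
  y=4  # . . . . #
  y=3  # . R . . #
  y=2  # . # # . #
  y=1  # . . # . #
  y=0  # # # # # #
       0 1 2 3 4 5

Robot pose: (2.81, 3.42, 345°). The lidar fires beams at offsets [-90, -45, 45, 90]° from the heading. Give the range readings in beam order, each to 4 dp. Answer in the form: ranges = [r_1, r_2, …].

ranges = [0.4348, 0.4850, 2.5288, 2.6710]

beam 1: φ=-90°, α=255°
  direction (-0.2588, -0.9659); cell (2,3); t to first gridline: x 3.1296, y 0.4348 (then +3.8637 / +1.0353)
    (2,2) via y @ 0.4348  # hit
  → r_1 = 0.4348
beam 2: φ=-45°, α=300°
  direction (0.5000, -0.8660); cell (2,3); t to first gridline: x 0.3800, y 0.4850 (then +2.0000 / +1.1547)
    (3,3) via x @ 0.3800
    (3,2) via y @ 0.4850  # hit
  → r_2 = 0.4850
beam 3: φ=45°, α=30°
  direction (0.8660, 0.5000); cell (2,3); t to first gridline: x 0.2194, y 1.1600 (then +1.1547 / +2.0000)
    (3,3) via x @ 0.2194
    (3,4) via y @ 1.1600
    (4,4) via x @ 1.3741
    (5,4) via x @ 2.5288  # hit
  → r_3 = 2.5288
beam 4: φ=90°, α=75°
  direction (0.2588, 0.9659); cell (2,3); t to first gridline: x 0.7341, y 0.6005 (then +3.8637 / +1.0353)
    (2,4) via y @ 0.6005
    (3,4) via x @ 0.7341
    (3,5) via y @ 1.6357
    (3,6) via y @ 2.6710  # hit
  → r_4 = 2.6710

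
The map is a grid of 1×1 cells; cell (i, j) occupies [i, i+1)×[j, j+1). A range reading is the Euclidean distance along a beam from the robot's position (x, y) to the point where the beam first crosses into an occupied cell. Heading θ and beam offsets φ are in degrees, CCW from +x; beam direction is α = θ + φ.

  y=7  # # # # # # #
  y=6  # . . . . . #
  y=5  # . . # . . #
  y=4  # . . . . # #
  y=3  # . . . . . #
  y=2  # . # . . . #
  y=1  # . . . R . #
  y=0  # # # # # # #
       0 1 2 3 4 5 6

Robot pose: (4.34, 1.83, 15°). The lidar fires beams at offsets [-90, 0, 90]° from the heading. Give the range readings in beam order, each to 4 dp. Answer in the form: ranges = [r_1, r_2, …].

ranges = [0.8593, 1.7186, 3.2818]

beam 1: φ=-90°, α=285°
  d=(0.2588,-0.9659)  start (4,1)  tX=2.5500 tY=0.8593  stride 1/|dx|=3.8637 1/|dy|=1.0353
    cross y-line → (4,0), t=0.8593 (wall)
  → r_1 = 0.8593
beam 2: φ=0°, α=15°
  d=(0.9659,0.2588)  start (4,1)  tX=0.6833 tY=0.6568  stride 1/|dx|=1.0353 1/|dy|=3.8637
    cross y-line → (4,2), t=0.6568
    cross x-line → (5,2), t=0.6833
    cross x-line → (6,2), t=1.7186 (wall)
  → r_2 = 1.7186
beam 3: φ=90°, α=105°
  d=(-0.2588,0.9659)  start (4,1)  tX=1.3137 tY=0.1760  stride 1/|dx|=3.8637 1/|dy|=1.0353
    cross y-line → (4,2), t=0.1760
    cross y-line → (4,3), t=1.2113
    cross x-line → (3,3), t=1.3137
    cross y-line → (3,4), t=2.2465
    cross y-line → (3,5), t=3.2818 (wall)
  → r_3 = 3.2818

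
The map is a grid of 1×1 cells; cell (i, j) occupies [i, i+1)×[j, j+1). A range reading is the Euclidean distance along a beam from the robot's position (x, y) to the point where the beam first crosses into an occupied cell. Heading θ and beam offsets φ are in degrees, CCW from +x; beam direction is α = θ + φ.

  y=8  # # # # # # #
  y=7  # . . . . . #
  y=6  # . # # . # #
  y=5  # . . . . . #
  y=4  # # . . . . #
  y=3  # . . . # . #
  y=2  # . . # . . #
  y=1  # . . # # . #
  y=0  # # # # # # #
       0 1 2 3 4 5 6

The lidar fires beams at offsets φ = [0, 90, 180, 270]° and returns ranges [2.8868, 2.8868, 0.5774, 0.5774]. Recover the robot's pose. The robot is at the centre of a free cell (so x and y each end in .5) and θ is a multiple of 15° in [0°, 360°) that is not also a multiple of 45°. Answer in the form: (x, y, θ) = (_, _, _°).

The pose lattice has 27·16 = 432 candidates. Test each by forward raycasting.
  (2.5, 1.5, 60°): beam 1 = 1.0000 ≠ 2.8868 ✗
  (2.5, 1.5, 300°): beam 1 = 0.5774 ≠ 2.8868 ✗
  (3.5, 4.5, 30°): beam 2 = 1.7321 ≠ 2.8868 ✗
  …
  (3.5, 3.5, 120°): r_1=2.8868, r_2=2.8868, r_3=0.5774, r_4=0.5774 — all match ✓
Unique over the lattice → pose = (3.5, 3.5, 120°).

(x, y, θ) = (3.5, 3.5, 120°)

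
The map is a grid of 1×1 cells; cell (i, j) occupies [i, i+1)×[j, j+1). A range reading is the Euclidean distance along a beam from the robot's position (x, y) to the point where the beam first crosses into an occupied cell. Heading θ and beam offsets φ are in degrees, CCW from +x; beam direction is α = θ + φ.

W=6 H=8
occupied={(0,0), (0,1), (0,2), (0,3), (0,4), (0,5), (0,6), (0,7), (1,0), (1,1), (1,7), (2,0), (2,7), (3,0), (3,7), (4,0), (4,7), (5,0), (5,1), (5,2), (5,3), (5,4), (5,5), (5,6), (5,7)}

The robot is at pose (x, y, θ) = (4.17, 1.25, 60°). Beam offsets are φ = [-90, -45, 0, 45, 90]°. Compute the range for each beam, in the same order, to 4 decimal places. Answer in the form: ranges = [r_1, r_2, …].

ranges = [0.5000, 0.8593, 1.6600, 5.9528, 3.6604]

beam 1: φ=-90°, α=330°
  cosα=0.8660 sinα=-0.5000 | (4,1) | tMaxX 0.9584 tMaxY 0.5000 | tΔX 1.1547 tΔY 2.0000
    t=0.5000 [y] (4,0) — stop
  → r_1 = 0.5000
beam 2: φ=-45°, α=15°
  cosα=0.9659 sinα=0.2588 | (4,1) | tMaxX 0.8593 tMaxY 2.8978 | tΔX 1.0353 tΔY 3.8637
    t=0.8593 [x] (5,1) — stop
  → r_2 = 0.8593
beam 3: φ=0°, α=60°
  cosα=0.5000 sinα=0.8660 | (4,1) | tMaxX 1.6600 tMaxY 0.8660 | tΔX 2.0000 tΔY 1.1547
    t=0.8660 [y] (4,2)
    t=1.6600 [x] (5,2) — stop
  → r_3 = 1.6600
beam 4: φ=45°, α=105°
  cosα=-0.2588 sinα=0.9659 | (4,1) | tMaxX 0.6568 tMaxY 0.7765 | tΔX 3.8637 tΔY 1.0353
    t=0.6568 [x] (3,1)
    t=0.7765 [y] (3,2)
    t=1.8117 [y] (3,3)
    t=2.8470 [y] (3,4)
    t=3.8823 [y] (3,5)
    t=4.5205 [x] (2,5)
    t=4.9176 [y] (2,6)
    t=5.9528 [y] (2,7) — stop
  → r_4 = 5.9528
beam 5: φ=90°, α=150°
  cosα=-0.8660 sinα=0.5000 | (4,1) | tMaxX 0.1963 tMaxY 1.5000 | tΔX 1.1547 tΔY 2.0000
    t=0.1963 [x] (3,1)
    t=1.3510 [x] (2,1)
    t=1.5000 [y] (2,2)
    t=2.5057 [x] (1,2)
    t=3.5000 [y] (1,3)
    t=3.6604 [x] (0,3) — stop
  → r_5 = 3.6604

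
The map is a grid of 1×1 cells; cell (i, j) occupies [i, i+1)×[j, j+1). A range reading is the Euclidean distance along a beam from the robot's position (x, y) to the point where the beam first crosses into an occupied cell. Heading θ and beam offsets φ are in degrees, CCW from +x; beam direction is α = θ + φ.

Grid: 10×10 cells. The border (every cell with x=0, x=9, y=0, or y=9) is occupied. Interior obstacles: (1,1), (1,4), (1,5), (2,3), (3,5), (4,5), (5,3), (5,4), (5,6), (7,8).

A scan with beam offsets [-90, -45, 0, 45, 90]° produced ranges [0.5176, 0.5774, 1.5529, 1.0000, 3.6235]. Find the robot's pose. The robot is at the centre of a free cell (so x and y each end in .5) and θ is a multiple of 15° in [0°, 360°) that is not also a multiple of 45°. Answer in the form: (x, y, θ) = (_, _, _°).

(x, y, θ) = (3.5, 4.5, 165°)

Enumerate (i+0.5, j+0.5, θ) over the 54 free cells and 16 admissible headings. For each, cast all 5 beams and compare to the given ranges.
  (4.5, 1.5, 345°): beam 3 = 1.9319 ≠ 1.5529 ✗
  (8.5, 1.5, 150°): beam 1 = 1.0000 ≠ 0.5176 ✗
  (1.5, 8.5, 330°): beam 1 = 1.0000 ≠ 0.5176 ✗
  …
  (3.5, 4.5, 165°): r_1=0.5176, r_2=0.5774, r_3=1.5529, r_4=1.0000, r_5=3.6235 — all match ✓
No second candidate reproduces the full scan.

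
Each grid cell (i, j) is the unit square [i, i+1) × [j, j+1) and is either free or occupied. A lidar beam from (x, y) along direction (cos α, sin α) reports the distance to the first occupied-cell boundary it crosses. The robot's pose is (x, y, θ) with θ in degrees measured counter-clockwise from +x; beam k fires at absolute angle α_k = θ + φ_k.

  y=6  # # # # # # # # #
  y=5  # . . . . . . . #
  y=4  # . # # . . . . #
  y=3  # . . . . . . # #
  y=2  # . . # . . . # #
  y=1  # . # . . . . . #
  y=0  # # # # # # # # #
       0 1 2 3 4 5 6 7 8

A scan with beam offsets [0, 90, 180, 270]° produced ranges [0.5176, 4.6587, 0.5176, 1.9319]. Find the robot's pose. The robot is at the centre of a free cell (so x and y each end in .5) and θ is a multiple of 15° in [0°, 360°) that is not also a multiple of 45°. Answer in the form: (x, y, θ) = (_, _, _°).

Candidates: 29 free-cell centres × 16 headings = 464 poses. Raycast each; keep the one whose scan matches to 4 dp.
  (2.5, 5.5, 240°): beam 1 = 0.5774 ≠ 0.5176 ✗
  (3.5, 3.5, 105°): beam 2 = 2.5882 ≠ 4.6587 ✗
  (4.5, 3.5, 300°): beam 1 = 2.8868 ≠ 0.5176 ✗
  …
  (3.5, 5.5, 255°): r_1=0.5176, r_2=4.6587, r_3=0.5176, r_4=1.9319 — all match ✓
No second candidate reproduces the full scan.

(x, y, θ) = (3.5, 5.5, 255°)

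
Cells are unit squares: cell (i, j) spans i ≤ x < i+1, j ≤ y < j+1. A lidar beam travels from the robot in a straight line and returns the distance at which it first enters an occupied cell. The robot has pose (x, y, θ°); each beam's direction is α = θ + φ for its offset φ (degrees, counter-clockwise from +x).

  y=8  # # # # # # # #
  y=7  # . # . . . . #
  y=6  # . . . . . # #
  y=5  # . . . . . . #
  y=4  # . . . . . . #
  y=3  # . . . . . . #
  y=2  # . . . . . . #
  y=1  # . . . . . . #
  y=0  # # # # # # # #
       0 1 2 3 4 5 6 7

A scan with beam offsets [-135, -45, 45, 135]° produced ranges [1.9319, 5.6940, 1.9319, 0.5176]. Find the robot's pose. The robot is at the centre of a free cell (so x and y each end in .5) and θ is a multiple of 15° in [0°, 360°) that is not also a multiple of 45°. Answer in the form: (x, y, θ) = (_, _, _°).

Candidates: 40 free-cell centres × 16 headings = 640 poses. Raycast each; keep the one whose scan matches to 4 dp.
  (1.5, 4.5, 285°): beam 1 = 0.5774 ≠ 1.9319 ✗
  (6.5, 3.5, 75°): beam 1 = 1.0000 ≠ 1.9319 ✗
  (1.5, 2.5, 15°): beam 1 = 1.0000 ≠ 1.9319 ✗
  (1.5, 7.5, 75°): beam 1 = 7.5056 ≠ 1.9319 ✗
  …
  (1.5, 5.5, 30°): r_1=1.9319, r_2=5.6940, r_3=1.9319, r_4=0.5176 — all match ✓
Only this pose fits every beam.

(x, y, θ) = (1.5, 5.5, 30°)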